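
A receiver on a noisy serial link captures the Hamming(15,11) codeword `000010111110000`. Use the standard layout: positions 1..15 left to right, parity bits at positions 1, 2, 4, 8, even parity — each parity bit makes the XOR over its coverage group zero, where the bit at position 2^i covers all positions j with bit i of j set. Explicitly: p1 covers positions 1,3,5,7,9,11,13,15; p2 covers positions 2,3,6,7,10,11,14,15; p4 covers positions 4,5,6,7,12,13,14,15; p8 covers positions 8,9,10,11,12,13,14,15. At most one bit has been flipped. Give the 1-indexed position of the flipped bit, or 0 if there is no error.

s1: b1⊕b3⊕b5⊕b7⊕b9⊕b11⊕b13⊕b15 = 0⊕0⊕1⊕1⊕1⊕1⊕0⊕0 = 0
s2: b2⊕b3⊕b6⊕b7⊕b10⊕b11⊕b14⊕b15 = 0⊕0⊕0⊕1⊕1⊕1⊕0⊕0 = 1
s4: b4⊕b5⊕b6⊕b7⊕b12⊕b13⊕b14⊕b15 = 0⊕1⊕0⊕1⊕0⊕0⊕0⊕0 = 0
s8: b8⊕b9⊕b10⊕b11⊕b12⊕b13⊕b14⊕b15 = 1⊕1⊕1⊕1⊕0⊕0⊕0⊕0 = 0
Syndrome (s8...s1) = 0010 → position 2.

2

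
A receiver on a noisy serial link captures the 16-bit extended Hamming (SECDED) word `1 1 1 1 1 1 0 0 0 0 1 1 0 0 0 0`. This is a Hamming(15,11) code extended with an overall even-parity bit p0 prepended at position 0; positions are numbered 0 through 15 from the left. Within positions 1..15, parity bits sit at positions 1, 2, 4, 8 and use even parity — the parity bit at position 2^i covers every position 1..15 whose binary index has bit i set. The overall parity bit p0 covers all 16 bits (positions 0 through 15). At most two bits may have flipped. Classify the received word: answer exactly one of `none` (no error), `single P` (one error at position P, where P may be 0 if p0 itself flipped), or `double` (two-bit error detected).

s1: b1⊕b3⊕b5⊕b7⊕b9⊕b11⊕b13⊕b15 = 1⊕1⊕1⊕0⊕0⊕1⊕0⊕0 = 0
s2: b2⊕b3⊕b6⊕b7⊕b10⊕b11⊕b14⊕b15 = 1⊕1⊕0⊕0⊕1⊕1⊕0⊕0 = 0
s4: b4⊕b5⊕b6⊕b7⊕b12⊕b13⊕b14⊕b15 = 1⊕1⊕0⊕0⊕0⊕0⊕0⊕0 = 0
s8: b8⊕b9⊕b10⊕b11⊕b12⊕b13⊕b14⊕b15 = 0⊕0⊕1⊕1⊕0⊕0⊕0⊕0 = 0
Syndrome (s8...s1) = 0000 → position 0 (no error).
Overall parity (XOR of all 16 bits, including p0): 1⊕1⊕1⊕1⊕1⊕1⊕0⊕0⊕0⊕0⊕1⊕1⊕0⊕0⊕0⊕0 = 0
Overall=0, syndrome position=0 → no error.

none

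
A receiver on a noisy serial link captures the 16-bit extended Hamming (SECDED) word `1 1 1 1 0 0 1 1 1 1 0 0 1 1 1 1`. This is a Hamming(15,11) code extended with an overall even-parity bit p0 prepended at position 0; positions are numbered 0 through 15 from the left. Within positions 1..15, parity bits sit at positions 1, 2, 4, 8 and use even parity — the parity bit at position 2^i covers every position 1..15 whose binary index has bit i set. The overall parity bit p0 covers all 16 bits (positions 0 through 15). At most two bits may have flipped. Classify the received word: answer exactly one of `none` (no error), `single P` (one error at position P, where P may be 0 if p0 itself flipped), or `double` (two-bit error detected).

none

s1: b1⊕b3⊕b5⊕b7⊕b9⊕b11⊕b13⊕b15 = 1⊕1⊕0⊕1⊕1⊕0⊕1⊕1 = 0
s2: b2⊕b3⊕b6⊕b7⊕b10⊕b11⊕b14⊕b15 = 1⊕1⊕1⊕1⊕0⊕0⊕1⊕1 = 0
s4: b4⊕b5⊕b6⊕b7⊕b12⊕b13⊕b14⊕b15 = 0⊕0⊕1⊕1⊕1⊕1⊕1⊕1 = 0
s8: b8⊕b9⊕b10⊕b11⊕b12⊕b13⊕b14⊕b15 = 1⊕1⊕0⊕0⊕1⊕1⊕1⊕1 = 0
Syndrome (s8...s1) = 0000 → position 0 (no error).
Overall parity (XOR of all 16 bits, including p0): 1⊕1⊕1⊕1⊕0⊕0⊕1⊕1⊕1⊕1⊕0⊕0⊕1⊕1⊕1⊕1 = 0
Overall=0, syndrome position=0 → no error.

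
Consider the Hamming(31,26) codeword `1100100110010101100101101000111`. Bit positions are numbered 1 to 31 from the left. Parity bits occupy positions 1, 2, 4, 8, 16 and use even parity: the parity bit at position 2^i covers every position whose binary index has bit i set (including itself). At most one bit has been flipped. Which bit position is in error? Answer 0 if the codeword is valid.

20

s1: b1⊕b3⊕b5⊕b7⊕b9⊕b11⊕b13⊕b15⊕b17⊕b19⊕b21⊕b23⊕b25⊕b27⊕b29⊕b31 = 1⊕0⊕1⊕0⊕1⊕0⊕0⊕0⊕1⊕0⊕0⊕1⊕1⊕0⊕1⊕1 = 0
s2: b2⊕b3⊕b6⊕b7⊕b10⊕b11⊕b14⊕b15⊕b18⊕b19⊕b22⊕b23⊕b26⊕b27⊕b30⊕b31 = 1⊕0⊕0⊕0⊕0⊕0⊕1⊕0⊕0⊕0⊕1⊕1⊕0⊕0⊕1⊕1 = 0
s4: b4⊕b5⊕b6⊕b7⊕b12⊕b13⊕b14⊕b15⊕b20⊕b21⊕b22⊕b23⊕b28⊕b29⊕b30⊕b31 = 0⊕1⊕0⊕0⊕1⊕0⊕1⊕0⊕1⊕0⊕1⊕1⊕0⊕1⊕1⊕1 = 1
s8: b8⊕b9⊕b10⊕b11⊕b12⊕b13⊕b14⊕b15⊕b24⊕b25⊕b26⊕b27⊕b28⊕b29⊕b30⊕b31 = 1⊕1⊕0⊕0⊕1⊕0⊕1⊕0⊕0⊕1⊕0⊕0⊕0⊕1⊕1⊕1 = 0
s16: b16⊕b17⊕b18⊕b19⊕b20⊕b21⊕b22⊕b23⊕b24⊕b25⊕b26⊕b27⊕b28⊕b29⊕b30⊕b31 = 1⊕1⊕0⊕0⊕1⊕0⊕1⊕1⊕0⊕1⊕0⊕0⊕0⊕1⊕1⊕1 = 1
Syndrome (s16...s1) = 10100 → position 20.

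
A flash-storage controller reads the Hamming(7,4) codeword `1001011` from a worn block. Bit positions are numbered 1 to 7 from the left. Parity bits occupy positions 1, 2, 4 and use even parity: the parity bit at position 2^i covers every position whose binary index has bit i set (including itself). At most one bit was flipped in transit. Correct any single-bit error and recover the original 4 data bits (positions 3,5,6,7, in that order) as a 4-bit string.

0011

s1: b1⊕b3⊕b5⊕b7 = 1⊕0⊕0⊕1 = 0
s2: b2⊕b3⊕b6⊕b7 = 0⊕0⊕1⊕1 = 0
s4: b4⊕b5⊕b6⊕b7 = 1⊕0⊕1⊕1 = 1
Syndrome (s4...s1) = 100 → position 4.
Flip bit 4: corrected codeword = 1000011
Data bits at positions 3,5,6,7: 0011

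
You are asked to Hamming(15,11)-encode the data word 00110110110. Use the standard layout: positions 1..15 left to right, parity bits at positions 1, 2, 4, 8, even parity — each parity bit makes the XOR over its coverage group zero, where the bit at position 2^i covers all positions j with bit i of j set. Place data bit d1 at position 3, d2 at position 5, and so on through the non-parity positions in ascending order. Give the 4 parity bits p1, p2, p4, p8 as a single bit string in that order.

Place data bits at non-power-of-two positions: b3=0, b5=0, b6=1, b7=1, b9=0, b10=1, b11=1, b12=0, b13=1, b14=1, b15=0.
p1 = XOR of data positions {3,5,7,9,11,13,15} = 0⊕0⊕1⊕0⊕1⊕1⊕0 = 1
p2 = XOR of data positions {3,6,7,10,11,14,15} = 0⊕1⊕1⊕1⊕1⊕1⊕0 = 1
p4 = XOR of data positions {5,6,7,12,13,14,15} = 0⊕1⊕1⊕0⊕1⊕1⊕0 = 0
p8 = XOR of data positions {9,10,11,12,13,14,15} = 0⊕1⊕1⊕0⊕1⊕1⊕0 = 0
Parity bits p1,p2,p4,p8 = 1100

1100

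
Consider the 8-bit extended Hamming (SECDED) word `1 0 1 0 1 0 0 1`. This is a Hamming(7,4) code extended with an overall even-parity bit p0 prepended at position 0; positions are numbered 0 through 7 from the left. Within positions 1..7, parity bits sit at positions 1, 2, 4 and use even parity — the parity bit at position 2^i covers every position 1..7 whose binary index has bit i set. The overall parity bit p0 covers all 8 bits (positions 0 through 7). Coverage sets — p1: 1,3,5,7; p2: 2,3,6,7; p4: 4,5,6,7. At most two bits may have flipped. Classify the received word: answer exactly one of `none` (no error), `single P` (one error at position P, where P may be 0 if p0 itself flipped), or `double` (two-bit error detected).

double

s1: b1⊕b3⊕b5⊕b7 = 0⊕0⊕0⊕1 = 1
s2: b2⊕b3⊕b6⊕b7 = 1⊕0⊕0⊕1 = 0
s4: b4⊕b5⊕b6⊕b7 = 1⊕0⊕0⊕1 = 0
Syndrome (s4...s1) = 001 → position 1.
Overall parity (XOR of all 8 bits, including p0): 1⊕0⊕1⊕0⊕1⊕0⊕0⊕1 = 0
Overall=0, syndrome position=1 → double-bit error detected (uncorrectable).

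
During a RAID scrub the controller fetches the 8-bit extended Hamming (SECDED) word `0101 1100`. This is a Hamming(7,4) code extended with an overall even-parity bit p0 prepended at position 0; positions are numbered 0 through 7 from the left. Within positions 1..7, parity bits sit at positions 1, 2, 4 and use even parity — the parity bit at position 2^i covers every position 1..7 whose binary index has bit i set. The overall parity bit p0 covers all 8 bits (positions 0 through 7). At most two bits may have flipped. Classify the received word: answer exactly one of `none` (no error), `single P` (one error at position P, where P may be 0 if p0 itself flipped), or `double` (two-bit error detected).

s1: b1⊕b3⊕b5⊕b7 = 1⊕1⊕1⊕0 = 1
s2: b2⊕b3⊕b6⊕b7 = 0⊕1⊕0⊕0 = 1
s4: b4⊕b5⊕b6⊕b7 = 1⊕1⊕0⊕0 = 0
Syndrome (s4...s1) = 011 → position 3.
Overall parity (XOR of all 8 bits, including p0): 0⊕1⊕0⊕1⊕1⊕1⊕0⊕0 = 0
Overall=0, syndrome position=3 → double-bit error detected (uncorrectable).

double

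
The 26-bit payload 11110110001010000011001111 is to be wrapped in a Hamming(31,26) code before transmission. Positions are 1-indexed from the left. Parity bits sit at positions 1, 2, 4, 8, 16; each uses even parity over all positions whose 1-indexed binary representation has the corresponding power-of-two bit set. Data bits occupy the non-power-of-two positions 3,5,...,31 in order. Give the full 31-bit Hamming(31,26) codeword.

0110111101100011010000011001111

Place data bits at non-power-of-two positions: b3=1, b5=1, b6=1, b7=1, b9=0, b10=1, b11=1, b12=0, b13=0, b14=0, b15=1, b17=0, b18=1, b19=0, b20=0, b21=0, b22=0, b23=0, b24=1, b25=1, b26=0, b27=0, b28=1, b29=1, b30=1, b31=1.
p1 = XOR of data positions {3,5,7,9,11,13,15,17,19,21,23,25,27,29,31} = 1⊕1⊕1⊕0⊕1⊕0⊕1⊕0⊕0⊕0⊕0⊕1⊕0⊕1⊕1 = 0
p2 = XOR of data positions {3,6,7,10,11,14,15,18,19,22,23,26,27,30,31} = 1⊕1⊕1⊕1⊕1⊕0⊕1⊕1⊕0⊕0⊕0⊕0⊕0⊕1⊕1 = 1
p4 = XOR of data positions {5,6,7,12,13,14,15,20,21,22,23,28,29,30,31} = 1⊕1⊕1⊕0⊕0⊕0⊕1⊕0⊕0⊕0⊕0⊕1⊕1⊕1⊕1 = 0
p8 = XOR of data positions {9,10,11,12,13,14,15,24,25,26,27,28,29,30,31} = 0⊕1⊕1⊕0⊕0⊕0⊕1⊕1⊕1⊕0⊕0⊕1⊕1⊕1⊕1 = 1
p16 = XOR of data positions {17,18,19,20,21,22,23,24,25,26,27,28,29,30,31} = 0⊕1⊕0⊕0⊕0⊕0⊕0⊕1⊕1⊕0⊕0⊕1⊕1⊕1⊕1 = 1
Codeword b1..b31 = 0110111101100011010000011001111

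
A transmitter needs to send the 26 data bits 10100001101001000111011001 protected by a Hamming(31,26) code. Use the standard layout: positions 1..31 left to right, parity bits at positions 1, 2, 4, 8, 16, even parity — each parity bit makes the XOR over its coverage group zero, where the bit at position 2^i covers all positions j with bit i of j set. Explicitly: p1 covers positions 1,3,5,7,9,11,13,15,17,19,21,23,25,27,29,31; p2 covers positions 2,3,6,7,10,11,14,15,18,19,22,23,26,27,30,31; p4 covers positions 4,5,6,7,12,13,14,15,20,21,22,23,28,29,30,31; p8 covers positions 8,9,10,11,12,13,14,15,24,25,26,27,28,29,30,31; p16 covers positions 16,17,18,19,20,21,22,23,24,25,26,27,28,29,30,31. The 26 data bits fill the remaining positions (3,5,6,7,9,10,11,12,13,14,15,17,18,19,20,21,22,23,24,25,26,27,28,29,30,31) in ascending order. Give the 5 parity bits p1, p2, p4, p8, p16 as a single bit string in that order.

01101

Place data bits at non-power-of-two positions: b3=1, b5=0, b6=1, b7=0, b9=0, b10=0, b11=0, b12=1, b13=1, b14=0, b15=1, b17=0, b18=0, b19=1, b20=0, b21=0, b22=0, b23=1, b24=1, b25=1, b26=0, b27=1, b28=1, b29=0, b30=0, b31=1.
p1 = XOR of data positions {3,5,7,9,11,13,15,17,19,21,23,25,27,29,31} = 1⊕0⊕0⊕0⊕0⊕1⊕1⊕0⊕1⊕0⊕1⊕1⊕1⊕0⊕1 = 0
p2 = XOR of data positions {3,6,7,10,11,14,15,18,19,22,23,26,27,30,31} = 1⊕1⊕0⊕0⊕0⊕0⊕1⊕0⊕1⊕0⊕1⊕0⊕1⊕0⊕1 = 1
p4 = XOR of data positions {5,6,7,12,13,14,15,20,21,22,23,28,29,30,31} = 0⊕1⊕0⊕1⊕1⊕0⊕1⊕0⊕0⊕0⊕1⊕1⊕0⊕0⊕1 = 1
p8 = XOR of data positions {9,10,11,12,13,14,15,24,25,26,27,28,29,30,31} = 0⊕0⊕0⊕1⊕1⊕0⊕1⊕1⊕1⊕0⊕1⊕1⊕0⊕0⊕1 = 0
p16 = XOR of data positions {17,18,19,20,21,22,23,24,25,26,27,28,29,30,31} = 0⊕0⊕1⊕0⊕0⊕0⊕1⊕1⊕1⊕0⊕1⊕1⊕0⊕0⊕1 = 1
Parity bits p1,p2,p4,p8,p16 = 01101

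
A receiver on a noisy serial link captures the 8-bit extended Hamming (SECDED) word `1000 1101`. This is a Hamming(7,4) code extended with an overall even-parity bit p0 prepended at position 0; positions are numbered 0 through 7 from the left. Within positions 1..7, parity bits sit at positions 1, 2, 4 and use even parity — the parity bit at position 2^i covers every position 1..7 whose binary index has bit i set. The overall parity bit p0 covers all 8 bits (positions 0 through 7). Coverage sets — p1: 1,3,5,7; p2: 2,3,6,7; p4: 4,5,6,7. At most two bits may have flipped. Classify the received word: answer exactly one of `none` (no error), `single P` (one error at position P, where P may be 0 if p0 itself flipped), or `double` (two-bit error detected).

double

s1: b1⊕b3⊕b5⊕b7 = 0⊕0⊕1⊕1 = 0
s2: b2⊕b3⊕b6⊕b7 = 0⊕0⊕0⊕1 = 1
s4: b4⊕b5⊕b6⊕b7 = 1⊕1⊕0⊕1 = 1
Syndrome (s4...s1) = 110 → position 6.
Overall parity (XOR of all 8 bits, including p0): 1⊕0⊕0⊕0⊕1⊕1⊕0⊕1 = 0
Overall=0, syndrome position=6 → double-bit error detected (uncorrectable).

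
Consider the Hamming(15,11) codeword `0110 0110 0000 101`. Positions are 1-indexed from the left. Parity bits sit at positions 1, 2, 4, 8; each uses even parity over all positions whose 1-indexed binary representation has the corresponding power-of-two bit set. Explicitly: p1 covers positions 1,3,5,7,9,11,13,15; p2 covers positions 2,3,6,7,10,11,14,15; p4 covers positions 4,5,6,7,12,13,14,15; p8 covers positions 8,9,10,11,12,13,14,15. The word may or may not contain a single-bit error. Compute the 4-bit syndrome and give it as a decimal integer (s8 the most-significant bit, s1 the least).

2

s1: b1⊕b3⊕b5⊕b7⊕b9⊕b11⊕b13⊕b15 = 0⊕1⊕0⊕1⊕0⊕0⊕1⊕1 = 0
s2: b2⊕b3⊕b6⊕b7⊕b10⊕b11⊕b14⊕b15 = 1⊕1⊕1⊕1⊕0⊕0⊕0⊕1 = 1
s4: b4⊕b5⊕b6⊕b7⊕b12⊕b13⊕b14⊕b15 = 0⊕0⊕1⊕1⊕0⊕1⊕0⊕1 = 0
s8: b8⊕b9⊕b10⊕b11⊕b12⊕b13⊕b14⊕b15 = 0⊕0⊕0⊕0⊕0⊕1⊕0⊕1 = 0
Syndrome (s8...s1) = 0010 → position 2.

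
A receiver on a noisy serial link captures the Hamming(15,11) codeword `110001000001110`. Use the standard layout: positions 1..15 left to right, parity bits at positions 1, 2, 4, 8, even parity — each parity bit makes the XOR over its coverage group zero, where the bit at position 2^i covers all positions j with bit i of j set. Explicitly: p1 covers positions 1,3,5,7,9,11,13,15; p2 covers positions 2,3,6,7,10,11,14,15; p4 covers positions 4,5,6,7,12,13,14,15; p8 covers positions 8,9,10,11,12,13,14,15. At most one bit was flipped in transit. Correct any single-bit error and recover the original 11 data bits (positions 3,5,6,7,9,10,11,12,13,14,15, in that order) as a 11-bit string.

s1: b1⊕b3⊕b5⊕b7⊕b9⊕b11⊕b13⊕b15 = 1⊕0⊕0⊕0⊕0⊕0⊕1⊕0 = 0
s2: b2⊕b3⊕b6⊕b7⊕b10⊕b11⊕b14⊕b15 = 1⊕0⊕1⊕0⊕0⊕0⊕1⊕0 = 1
s4: b4⊕b5⊕b6⊕b7⊕b12⊕b13⊕b14⊕b15 = 0⊕0⊕1⊕0⊕1⊕1⊕1⊕0 = 0
s8: b8⊕b9⊕b10⊕b11⊕b12⊕b13⊕b14⊕b15 = 0⊕0⊕0⊕0⊕1⊕1⊕1⊕0 = 1
Syndrome (s8...s1) = 1010 → position 10.
Flip bit 10: corrected codeword = 110001000101110
Data bits at positions 3,5,6,7,9,10,11,12,13,14,15: 00100101110

00100101110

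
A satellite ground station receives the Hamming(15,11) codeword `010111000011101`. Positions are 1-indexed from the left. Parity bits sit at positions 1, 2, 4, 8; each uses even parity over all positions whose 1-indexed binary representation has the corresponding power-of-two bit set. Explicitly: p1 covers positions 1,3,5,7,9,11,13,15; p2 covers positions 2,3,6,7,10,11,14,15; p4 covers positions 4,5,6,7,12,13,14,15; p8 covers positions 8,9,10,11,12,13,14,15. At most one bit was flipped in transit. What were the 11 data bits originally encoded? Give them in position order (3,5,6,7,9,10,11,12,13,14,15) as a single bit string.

01100011101

s1: b1⊕b3⊕b5⊕b7⊕b9⊕b11⊕b13⊕b15 = 0⊕0⊕1⊕0⊕0⊕1⊕1⊕1 = 0
s2: b2⊕b3⊕b6⊕b7⊕b10⊕b11⊕b14⊕b15 = 1⊕0⊕1⊕0⊕0⊕1⊕0⊕1 = 0
s4: b4⊕b5⊕b6⊕b7⊕b12⊕b13⊕b14⊕b15 = 1⊕1⊕1⊕0⊕1⊕1⊕0⊕1 = 0
s8: b8⊕b9⊕b10⊕b11⊕b12⊕b13⊕b14⊕b15 = 0⊕0⊕0⊕1⊕1⊕1⊕0⊕1 = 0
Syndrome (s8...s1) = 0000 → position 0 (no error).
No correction needed.
Data bits at positions 3,5,6,7,9,10,11,12,13,14,15: 01100011101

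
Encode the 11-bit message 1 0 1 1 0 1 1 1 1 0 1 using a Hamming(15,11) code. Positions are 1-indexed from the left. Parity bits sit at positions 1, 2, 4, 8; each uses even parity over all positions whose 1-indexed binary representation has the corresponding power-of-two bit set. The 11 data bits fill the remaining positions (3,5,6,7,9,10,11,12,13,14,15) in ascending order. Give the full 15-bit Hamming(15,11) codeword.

101101110111101

Place data bits at non-power-of-two positions: b3=1, b5=0, b6=1, b7=1, b9=0, b10=1, b11=1, b12=1, b13=1, b14=0, b15=1.
p1 = XOR of data positions {3,5,7,9,11,13,15} = 1⊕0⊕1⊕0⊕1⊕1⊕1 = 1
p2 = XOR of data positions {3,6,7,10,11,14,15} = 1⊕1⊕1⊕1⊕1⊕0⊕1 = 0
p4 = XOR of data positions {5,6,7,12,13,14,15} = 0⊕1⊕1⊕1⊕1⊕0⊕1 = 1
p8 = XOR of data positions {9,10,11,12,13,14,15} = 0⊕1⊕1⊕1⊕1⊕0⊕1 = 1
Codeword b1..b15 = 101101110111101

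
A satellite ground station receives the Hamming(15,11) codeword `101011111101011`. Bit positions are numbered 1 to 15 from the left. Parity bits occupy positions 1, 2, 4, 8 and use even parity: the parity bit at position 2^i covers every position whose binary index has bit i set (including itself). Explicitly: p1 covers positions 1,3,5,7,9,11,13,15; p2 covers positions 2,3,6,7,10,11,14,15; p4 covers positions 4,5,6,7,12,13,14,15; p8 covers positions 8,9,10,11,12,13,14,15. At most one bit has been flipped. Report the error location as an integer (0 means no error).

0

s1: b1⊕b3⊕b5⊕b7⊕b9⊕b11⊕b13⊕b15 = 1⊕1⊕1⊕1⊕1⊕0⊕0⊕1 = 0
s2: b2⊕b3⊕b6⊕b7⊕b10⊕b11⊕b14⊕b15 = 0⊕1⊕1⊕1⊕1⊕0⊕1⊕1 = 0
s4: b4⊕b5⊕b6⊕b7⊕b12⊕b13⊕b14⊕b15 = 0⊕1⊕1⊕1⊕1⊕0⊕1⊕1 = 0
s8: b8⊕b9⊕b10⊕b11⊕b12⊕b13⊕b14⊕b15 = 1⊕1⊕1⊕0⊕1⊕0⊕1⊕1 = 0
Syndrome (s8...s1) = 0000 → position 0 (no error).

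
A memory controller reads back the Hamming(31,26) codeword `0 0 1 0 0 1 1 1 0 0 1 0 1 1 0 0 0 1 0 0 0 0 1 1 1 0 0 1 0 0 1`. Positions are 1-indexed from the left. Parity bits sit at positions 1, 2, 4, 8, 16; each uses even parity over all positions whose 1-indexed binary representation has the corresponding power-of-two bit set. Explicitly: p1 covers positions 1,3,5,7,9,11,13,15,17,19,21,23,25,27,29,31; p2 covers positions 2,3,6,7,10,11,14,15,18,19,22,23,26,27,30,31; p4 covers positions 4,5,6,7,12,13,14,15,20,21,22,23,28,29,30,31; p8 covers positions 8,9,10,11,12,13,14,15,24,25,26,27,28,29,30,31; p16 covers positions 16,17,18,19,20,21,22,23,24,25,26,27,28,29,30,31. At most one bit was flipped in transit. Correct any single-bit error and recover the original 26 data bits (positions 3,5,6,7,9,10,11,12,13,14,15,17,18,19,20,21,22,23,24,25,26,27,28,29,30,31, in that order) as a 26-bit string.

11110010110010000111001001

s1: b1⊕b3⊕b5⊕b7⊕b9⊕b11⊕b13⊕b15⊕b17⊕b19⊕b21⊕b23⊕b25⊕b27⊕b29⊕b31 = 0⊕1⊕0⊕1⊕0⊕1⊕1⊕0⊕0⊕0⊕0⊕1⊕1⊕0⊕0⊕1 = 1
s2: b2⊕b3⊕b6⊕b7⊕b10⊕b11⊕b14⊕b15⊕b18⊕b19⊕b22⊕b23⊕b26⊕b27⊕b30⊕b31 = 0⊕1⊕1⊕1⊕0⊕1⊕1⊕0⊕1⊕0⊕0⊕1⊕0⊕0⊕0⊕1 = 0
s4: b4⊕b5⊕b6⊕b7⊕b12⊕b13⊕b14⊕b15⊕b20⊕b21⊕b22⊕b23⊕b28⊕b29⊕b30⊕b31 = 0⊕0⊕1⊕1⊕0⊕1⊕1⊕0⊕0⊕0⊕0⊕1⊕1⊕0⊕0⊕1 = 1
s8: b8⊕b9⊕b10⊕b11⊕b12⊕b13⊕b14⊕b15⊕b24⊕b25⊕b26⊕b27⊕b28⊕b29⊕b30⊕b31 = 1⊕0⊕0⊕1⊕0⊕1⊕1⊕0⊕1⊕1⊕0⊕0⊕1⊕0⊕0⊕1 = 0
s16: b16⊕b17⊕b18⊕b19⊕b20⊕b21⊕b22⊕b23⊕b24⊕b25⊕b26⊕b27⊕b28⊕b29⊕b30⊕b31 = 0⊕0⊕1⊕0⊕0⊕0⊕0⊕1⊕1⊕1⊕0⊕0⊕1⊕0⊕0⊕1 = 0
Syndrome (s16...s1) = 00101 → position 5.
Flip bit 5: corrected codeword = 0010111100101100010000111001001
Data bits at positions 3,5,6,7,9,10,11,12,13,14,15,17,18,19,20,21,22,23,24,25,26,27,28,29,30,31: 11110010110010000111001001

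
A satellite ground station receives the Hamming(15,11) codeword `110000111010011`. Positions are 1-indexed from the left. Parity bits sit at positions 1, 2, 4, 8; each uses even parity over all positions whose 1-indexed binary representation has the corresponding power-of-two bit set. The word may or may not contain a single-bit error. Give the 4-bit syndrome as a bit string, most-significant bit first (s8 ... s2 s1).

s1: b1⊕b3⊕b5⊕b7⊕b9⊕b11⊕b13⊕b15 = 1⊕0⊕0⊕1⊕1⊕1⊕0⊕1 = 1
s2: b2⊕b3⊕b6⊕b7⊕b10⊕b11⊕b14⊕b15 = 1⊕0⊕0⊕1⊕0⊕1⊕1⊕1 = 1
s4: b4⊕b5⊕b6⊕b7⊕b12⊕b13⊕b14⊕b15 = 0⊕0⊕0⊕1⊕0⊕0⊕1⊕1 = 1
s8: b8⊕b9⊕b10⊕b11⊕b12⊕b13⊕b14⊕b15 = 1⊕1⊕0⊕1⊕0⊕0⊕1⊕1 = 1
Syndrome (s8...s1) = 1111 → position 15.

1111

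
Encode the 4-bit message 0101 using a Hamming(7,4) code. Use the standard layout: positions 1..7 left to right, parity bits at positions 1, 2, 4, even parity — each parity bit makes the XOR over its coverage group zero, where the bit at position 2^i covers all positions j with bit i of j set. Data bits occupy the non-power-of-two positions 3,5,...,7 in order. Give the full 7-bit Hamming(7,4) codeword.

Place data bits at non-power-of-two positions: b3=0, b5=1, b6=0, b7=1.
p1 = XOR of data positions {3,5,7} = 0⊕1⊕1 = 0
p2 = XOR of data positions {3,6,7} = 0⊕0⊕1 = 1
p4 = XOR of data positions {5,6,7} = 1⊕0⊕1 = 0
Codeword b1..b7 = 0100101

0100101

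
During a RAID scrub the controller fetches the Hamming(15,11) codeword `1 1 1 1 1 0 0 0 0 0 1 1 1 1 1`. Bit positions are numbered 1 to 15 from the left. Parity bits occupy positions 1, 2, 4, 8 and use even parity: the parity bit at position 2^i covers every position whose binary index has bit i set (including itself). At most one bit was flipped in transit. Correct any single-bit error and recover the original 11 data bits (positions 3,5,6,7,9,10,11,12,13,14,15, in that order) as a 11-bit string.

11000111111

s1: b1⊕b3⊕b5⊕b7⊕b9⊕b11⊕b13⊕b15 = 1⊕1⊕1⊕0⊕0⊕1⊕1⊕1 = 0
s2: b2⊕b3⊕b6⊕b7⊕b10⊕b11⊕b14⊕b15 = 1⊕1⊕0⊕0⊕0⊕1⊕1⊕1 = 1
s4: b4⊕b5⊕b6⊕b7⊕b12⊕b13⊕b14⊕b15 = 1⊕1⊕0⊕0⊕1⊕1⊕1⊕1 = 0
s8: b8⊕b9⊕b10⊕b11⊕b12⊕b13⊕b14⊕b15 = 0⊕0⊕0⊕1⊕1⊕1⊕1⊕1 = 1
Syndrome (s8...s1) = 1010 → position 10.
Flip bit 10: corrected codeword = 111110000111111
Data bits at positions 3,5,6,7,9,10,11,12,13,14,15: 11000111111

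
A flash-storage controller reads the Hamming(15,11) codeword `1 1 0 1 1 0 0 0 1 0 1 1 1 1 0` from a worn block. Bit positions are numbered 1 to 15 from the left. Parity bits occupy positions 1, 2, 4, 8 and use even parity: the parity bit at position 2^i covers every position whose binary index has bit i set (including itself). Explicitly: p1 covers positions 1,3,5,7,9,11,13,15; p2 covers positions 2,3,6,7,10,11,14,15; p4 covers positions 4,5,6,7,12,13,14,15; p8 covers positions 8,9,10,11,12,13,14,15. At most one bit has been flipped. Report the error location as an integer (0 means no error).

s1: b1⊕b3⊕b5⊕b7⊕b9⊕b11⊕b13⊕b15 = 1⊕0⊕1⊕0⊕1⊕1⊕1⊕0 = 1
s2: b2⊕b3⊕b6⊕b7⊕b10⊕b11⊕b14⊕b15 = 1⊕0⊕0⊕0⊕0⊕1⊕1⊕0 = 1
s4: b4⊕b5⊕b6⊕b7⊕b12⊕b13⊕b14⊕b15 = 1⊕1⊕0⊕0⊕1⊕1⊕1⊕0 = 1
s8: b8⊕b9⊕b10⊕b11⊕b12⊕b13⊕b14⊕b15 = 0⊕1⊕0⊕1⊕1⊕1⊕1⊕0 = 1
Syndrome (s8...s1) = 1111 → position 15.

15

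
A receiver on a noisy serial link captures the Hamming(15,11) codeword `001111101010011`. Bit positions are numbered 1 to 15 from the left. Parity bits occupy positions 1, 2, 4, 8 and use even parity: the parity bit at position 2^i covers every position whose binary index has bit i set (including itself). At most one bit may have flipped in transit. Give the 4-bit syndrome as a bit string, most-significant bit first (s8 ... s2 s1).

0000

s1: b1⊕b3⊕b5⊕b7⊕b9⊕b11⊕b13⊕b15 = 0⊕1⊕1⊕1⊕1⊕1⊕0⊕1 = 0
s2: b2⊕b3⊕b6⊕b7⊕b10⊕b11⊕b14⊕b15 = 0⊕1⊕1⊕1⊕0⊕1⊕1⊕1 = 0
s4: b4⊕b5⊕b6⊕b7⊕b12⊕b13⊕b14⊕b15 = 1⊕1⊕1⊕1⊕0⊕0⊕1⊕1 = 0
s8: b8⊕b9⊕b10⊕b11⊕b12⊕b13⊕b14⊕b15 = 0⊕1⊕0⊕1⊕0⊕0⊕1⊕1 = 0
Syndrome (s8...s1) = 0000 → position 0 (no error).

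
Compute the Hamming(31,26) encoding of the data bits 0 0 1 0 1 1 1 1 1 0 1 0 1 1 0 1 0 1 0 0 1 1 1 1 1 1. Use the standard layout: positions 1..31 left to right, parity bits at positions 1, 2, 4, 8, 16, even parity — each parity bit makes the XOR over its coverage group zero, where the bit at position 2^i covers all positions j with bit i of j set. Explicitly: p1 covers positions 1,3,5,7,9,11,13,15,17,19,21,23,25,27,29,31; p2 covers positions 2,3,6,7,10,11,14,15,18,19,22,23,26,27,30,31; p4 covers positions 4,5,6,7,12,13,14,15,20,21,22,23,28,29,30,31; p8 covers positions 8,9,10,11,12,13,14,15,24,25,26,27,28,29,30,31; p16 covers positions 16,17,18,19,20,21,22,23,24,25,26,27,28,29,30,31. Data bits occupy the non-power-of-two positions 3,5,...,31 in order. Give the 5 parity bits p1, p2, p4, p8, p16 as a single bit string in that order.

01000

Place data bits at non-power-of-two positions: b3=0, b5=0, b6=1, b7=0, b9=1, b10=1, b11=1, b12=1, b13=1, b14=0, b15=1, b17=0, b18=1, b19=1, b20=0, b21=1, b22=0, b23=1, b24=0, b25=0, b26=1, b27=1, b28=1, b29=1, b30=1, b31=1.
p1 = XOR of data positions {3,5,7,9,11,13,15,17,19,21,23,25,27,29,31} = 0⊕0⊕0⊕1⊕1⊕1⊕1⊕0⊕1⊕1⊕1⊕0⊕1⊕1⊕1 = 0
p2 = XOR of data positions {3,6,7,10,11,14,15,18,19,22,23,26,27,30,31} = 0⊕1⊕0⊕1⊕1⊕0⊕1⊕1⊕1⊕0⊕1⊕1⊕1⊕1⊕1 = 1
p4 = XOR of data positions {5,6,7,12,13,14,15,20,21,22,23,28,29,30,31} = 0⊕1⊕0⊕1⊕1⊕0⊕1⊕0⊕1⊕0⊕1⊕1⊕1⊕1⊕1 = 0
p8 = XOR of data positions {9,10,11,12,13,14,15,24,25,26,27,28,29,30,31} = 1⊕1⊕1⊕1⊕1⊕0⊕1⊕0⊕0⊕1⊕1⊕1⊕1⊕1⊕1 = 0
p16 = XOR of data positions {17,18,19,20,21,22,23,24,25,26,27,28,29,30,31} = 0⊕1⊕1⊕0⊕1⊕0⊕1⊕0⊕0⊕1⊕1⊕1⊕1⊕1⊕1 = 0
Parity bits p1,p2,p4,p8,p16 = 01000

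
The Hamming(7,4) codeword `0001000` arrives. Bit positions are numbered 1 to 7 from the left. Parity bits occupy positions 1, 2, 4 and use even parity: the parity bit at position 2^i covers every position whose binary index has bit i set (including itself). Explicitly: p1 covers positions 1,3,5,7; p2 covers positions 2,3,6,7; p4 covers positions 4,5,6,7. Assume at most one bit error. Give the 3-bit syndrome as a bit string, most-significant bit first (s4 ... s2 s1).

s1: b1⊕b3⊕b5⊕b7 = 0⊕0⊕0⊕0 = 0
s2: b2⊕b3⊕b6⊕b7 = 0⊕0⊕0⊕0 = 0
s4: b4⊕b5⊕b6⊕b7 = 1⊕0⊕0⊕0 = 1
Syndrome (s4...s1) = 100 → position 4.

100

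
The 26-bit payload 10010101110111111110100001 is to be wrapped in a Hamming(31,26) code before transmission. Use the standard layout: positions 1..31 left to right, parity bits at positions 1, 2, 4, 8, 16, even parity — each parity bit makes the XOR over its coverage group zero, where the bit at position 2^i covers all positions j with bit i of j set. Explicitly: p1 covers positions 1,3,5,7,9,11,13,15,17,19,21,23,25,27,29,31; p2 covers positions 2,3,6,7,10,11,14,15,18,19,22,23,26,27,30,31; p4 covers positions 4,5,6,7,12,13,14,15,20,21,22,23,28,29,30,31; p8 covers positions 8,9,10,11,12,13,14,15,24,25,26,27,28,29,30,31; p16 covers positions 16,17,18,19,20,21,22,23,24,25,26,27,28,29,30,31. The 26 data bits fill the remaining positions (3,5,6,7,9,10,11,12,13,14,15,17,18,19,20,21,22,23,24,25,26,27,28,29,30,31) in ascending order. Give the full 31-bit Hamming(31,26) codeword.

0011001101011100111111110100001

Place data bits at non-power-of-two positions: b3=1, b5=0, b6=0, b7=1, b9=0, b10=1, b11=0, b12=1, b13=1, b14=1, b15=0, b17=1, b18=1, b19=1, b20=1, b21=1, b22=1, b23=1, b24=1, b25=0, b26=1, b27=0, b28=0, b29=0, b30=0, b31=1.
p1 = XOR of data positions {3,5,7,9,11,13,15,17,19,21,23,25,27,29,31} = 1⊕0⊕1⊕0⊕0⊕1⊕0⊕1⊕1⊕1⊕1⊕0⊕0⊕0⊕1 = 0
p2 = XOR of data positions {3,6,7,10,11,14,15,18,19,22,23,26,27,30,31} = 1⊕0⊕1⊕1⊕0⊕1⊕0⊕1⊕1⊕1⊕1⊕1⊕0⊕0⊕1 = 0
p4 = XOR of data positions {5,6,7,12,13,14,15,20,21,22,23,28,29,30,31} = 0⊕0⊕1⊕1⊕1⊕1⊕0⊕1⊕1⊕1⊕1⊕0⊕0⊕0⊕1 = 1
p8 = XOR of data positions {9,10,11,12,13,14,15,24,25,26,27,28,29,30,31} = 0⊕1⊕0⊕1⊕1⊕1⊕0⊕1⊕0⊕1⊕0⊕0⊕0⊕0⊕1 = 1
p16 = XOR of data positions {17,18,19,20,21,22,23,24,25,26,27,28,29,30,31} = 1⊕1⊕1⊕1⊕1⊕1⊕1⊕1⊕0⊕1⊕0⊕0⊕0⊕0⊕1 = 0
Codeword b1..b31 = 0011001101011100111111110100001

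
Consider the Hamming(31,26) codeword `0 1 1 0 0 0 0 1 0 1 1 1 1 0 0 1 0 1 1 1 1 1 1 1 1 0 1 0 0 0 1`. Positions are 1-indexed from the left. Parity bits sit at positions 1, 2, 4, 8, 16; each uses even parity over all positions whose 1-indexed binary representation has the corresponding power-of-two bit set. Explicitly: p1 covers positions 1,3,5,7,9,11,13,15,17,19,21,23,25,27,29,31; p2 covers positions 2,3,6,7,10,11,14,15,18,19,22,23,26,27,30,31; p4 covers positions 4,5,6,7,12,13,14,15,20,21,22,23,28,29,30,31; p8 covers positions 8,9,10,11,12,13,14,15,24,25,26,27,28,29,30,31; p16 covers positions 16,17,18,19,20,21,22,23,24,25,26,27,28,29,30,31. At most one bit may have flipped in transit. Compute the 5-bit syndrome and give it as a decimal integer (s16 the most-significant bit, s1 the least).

s1: b1⊕b3⊕b5⊕b7⊕b9⊕b11⊕b13⊕b15⊕b17⊕b19⊕b21⊕b23⊕b25⊕b27⊕b29⊕b31 = 0⊕1⊕0⊕0⊕0⊕1⊕1⊕0⊕0⊕1⊕1⊕1⊕1⊕1⊕0⊕1 = 1
s2: b2⊕b3⊕b6⊕b7⊕b10⊕b11⊕b14⊕b15⊕b18⊕b19⊕b22⊕b23⊕b26⊕b27⊕b30⊕b31 = 1⊕1⊕0⊕0⊕1⊕1⊕0⊕0⊕1⊕1⊕1⊕1⊕0⊕1⊕0⊕1 = 0
s4: b4⊕b5⊕b6⊕b7⊕b12⊕b13⊕b14⊕b15⊕b20⊕b21⊕b22⊕b23⊕b28⊕b29⊕b30⊕b31 = 0⊕0⊕0⊕0⊕1⊕1⊕0⊕0⊕1⊕1⊕1⊕1⊕0⊕0⊕0⊕1 = 1
s8: b8⊕b9⊕b10⊕b11⊕b12⊕b13⊕b14⊕b15⊕b24⊕b25⊕b26⊕b27⊕b28⊕b29⊕b30⊕b31 = 1⊕0⊕1⊕1⊕1⊕1⊕0⊕0⊕1⊕1⊕0⊕1⊕0⊕0⊕0⊕1 = 1
s16: b16⊕b17⊕b18⊕b19⊕b20⊕b21⊕b22⊕b23⊕b24⊕b25⊕b26⊕b27⊕b28⊕b29⊕b30⊕b31 = 1⊕0⊕1⊕1⊕1⊕1⊕1⊕1⊕1⊕1⊕0⊕1⊕0⊕0⊕0⊕1 = 1
Syndrome (s16...s1) = 11101 → position 29.

29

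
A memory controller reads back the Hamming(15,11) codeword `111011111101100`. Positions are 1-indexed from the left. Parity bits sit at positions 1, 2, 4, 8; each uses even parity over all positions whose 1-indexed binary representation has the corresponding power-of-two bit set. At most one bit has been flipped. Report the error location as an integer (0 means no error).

s1: b1⊕b3⊕b5⊕b7⊕b9⊕b11⊕b13⊕b15 = 1⊕1⊕1⊕1⊕1⊕0⊕1⊕0 = 0
s2: b2⊕b3⊕b6⊕b7⊕b10⊕b11⊕b14⊕b15 = 1⊕1⊕1⊕1⊕1⊕0⊕0⊕0 = 1
s4: b4⊕b5⊕b6⊕b7⊕b12⊕b13⊕b14⊕b15 = 0⊕1⊕1⊕1⊕1⊕1⊕0⊕0 = 1
s8: b8⊕b9⊕b10⊕b11⊕b12⊕b13⊕b14⊕b15 = 1⊕1⊕1⊕0⊕1⊕1⊕0⊕0 = 1
Syndrome (s8...s1) = 1110 → position 14.

14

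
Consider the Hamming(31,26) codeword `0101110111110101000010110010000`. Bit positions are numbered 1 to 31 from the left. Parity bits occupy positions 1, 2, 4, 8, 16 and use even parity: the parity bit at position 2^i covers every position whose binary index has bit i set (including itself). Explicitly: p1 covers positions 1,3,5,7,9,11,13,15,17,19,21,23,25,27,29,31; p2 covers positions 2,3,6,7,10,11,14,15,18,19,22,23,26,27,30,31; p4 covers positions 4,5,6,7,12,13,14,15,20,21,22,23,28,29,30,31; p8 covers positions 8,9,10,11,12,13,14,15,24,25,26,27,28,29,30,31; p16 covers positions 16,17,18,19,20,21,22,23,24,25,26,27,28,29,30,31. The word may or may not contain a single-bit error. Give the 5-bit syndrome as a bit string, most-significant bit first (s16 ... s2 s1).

10110

s1: b1⊕b3⊕b5⊕b7⊕b9⊕b11⊕b13⊕b15⊕b17⊕b19⊕b21⊕b23⊕b25⊕b27⊕b29⊕b31 = 0⊕0⊕1⊕0⊕1⊕1⊕0⊕0⊕0⊕0⊕1⊕1⊕0⊕1⊕0⊕0 = 0
s2: b2⊕b3⊕b6⊕b7⊕b10⊕b11⊕b14⊕b15⊕b18⊕b19⊕b22⊕b23⊕b26⊕b27⊕b30⊕b31 = 1⊕0⊕1⊕0⊕1⊕1⊕1⊕0⊕0⊕0⊕0⊕1⊕0⊕1⊕0⊕0 = 1
s4: b4⊕b5⊕b6⊕b7⊕b12⊕b13⊕b14⊕b15⊕b20⊕b21⊕b22⊕b23⊕b28⊕b29⊕b30⊕b31 = 1⊕1⊕1⊕0⊕1⊕0⊕1⊕0⊕0⊕1⊕0⊕1⊕0⊕0⊕0⊕0 = 1
s8: b8⊕b9⊕b10⊕b11⊕b12⊕b13⊕b14⊕b15⊕b24⊕b25⊕b26⊕b27⊕b28⊕b29⊕b30⊕b31 = 1⊕1⊕1⊕1⊕1⊕0⊕1⊕0⊕1⊕0⊕0⊕1⊕0⊕0⊕0⊕0 = 0
s16: b16⊕b17⊕b18⊕b19⊕b20⊕b21⊕b22⊕b23⊕b24⊕b25⊕b26⊕b27⊕b28⊕b29⊕b30⊕b31 = 1⊕0⊕0⊕0⊕0⊕1⊕0⊕1⊕1⊕0⊕0⊕1⊕0⊕0⊕0⊕0 = 1
Syndrome (s16...s1) = 10110 → position 22.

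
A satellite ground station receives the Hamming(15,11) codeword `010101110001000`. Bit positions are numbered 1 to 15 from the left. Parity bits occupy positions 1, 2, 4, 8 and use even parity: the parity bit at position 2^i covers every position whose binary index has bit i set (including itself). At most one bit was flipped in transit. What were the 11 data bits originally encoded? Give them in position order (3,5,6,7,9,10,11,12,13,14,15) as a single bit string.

10110001000

s1: b1⊕b3⊕b5⊕b7⊕b9⊕b11⊕b13⊕b15 = 0⊕0⊕0⊕1⊕0⊕0⊕0⊕0 = 1
s2: b2⊕b3⊕b6⊕b7⊕b10⊕b11⊕b14⊕b15 = 1⊕0⊕1⊕1⊕0⊕0⊕0⊕0 = 1
s4: b4⊕b5⊕b6⊕b7⊕b12⊕b13⊕b14⊕b15 = 1⊕0⊕1⊕1⊕1⊕0⊕0⊕0 = 0
s8: b8⊕b9⊕b10⊕b11⊕b12⊕b13⊕b14⊕b15 = 1⊕0⊕0⊕0⊕1⊕0⊕0⊕0 = 0
Syndrome (s8...s1) = 0011 → position 3.
Flip bit 3: corrected codeword = 011101110001000
Data bits at positions 3,5,6,7,9,10,11,12,13,14,15: 10110001000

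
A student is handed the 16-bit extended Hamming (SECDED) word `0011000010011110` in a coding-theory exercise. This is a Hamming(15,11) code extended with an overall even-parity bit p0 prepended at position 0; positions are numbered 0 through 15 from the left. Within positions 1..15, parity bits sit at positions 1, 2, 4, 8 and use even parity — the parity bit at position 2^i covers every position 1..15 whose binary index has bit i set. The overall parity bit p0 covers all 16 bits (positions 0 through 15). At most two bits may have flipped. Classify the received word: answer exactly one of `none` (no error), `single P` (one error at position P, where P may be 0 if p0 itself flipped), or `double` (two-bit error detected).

single 13

s1: b1⊕b3⊕b5⊕b7⊕b9⊕b11⊕b13⊕b15 = 0⊕1⊕0⊕0⊕0⊕1⊕1⊕0 = 1
s2: b2⊕b3⊕b6⊕b7⊕b10⊕b11⊕b14⊕b15 = 1⊕1⊕0⊕0⊕0⊕1⊕1⊕0 = 0
s4: b4⊕b5⊕b6⊕b7⊕b12⊕b13⊕b14⊕b15 = 0⊕0⊕0⊕0⊕1⊕1⊕1⊕0 = 1
s8: b8⊕b9⊕b10⊕b11⊕b12⊕b13⊕b14⊕b15 = 1⊕0⊕0⊕1⊕1⊕1⊕1⊕0 = 1
Syndrome (s8...s1) = 1101 → position 13.
Overall parity (XOR of all 16 bits, including p0): 0⊕0⊕1⊕1⊕0⊕0⊕0⊕0⊕1⊕0⊕0⊕1⊕1⊕1⊕1⊕0 = 1
Overall=1, syndrome position=13 → single-bit error at position 13.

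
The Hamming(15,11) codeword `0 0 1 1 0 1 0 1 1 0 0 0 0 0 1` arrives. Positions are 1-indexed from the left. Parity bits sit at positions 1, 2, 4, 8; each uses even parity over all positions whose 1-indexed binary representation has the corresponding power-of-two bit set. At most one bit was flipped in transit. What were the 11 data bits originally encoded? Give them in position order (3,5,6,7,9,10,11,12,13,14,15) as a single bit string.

10101000000

s1: b1⊕b3⊕b5⊕b7⊕b9⊕b11⊕b13⊕b15 = 0⊕1⊕0⊕0⊕1⊕0⊕0⊕1 = 1
s2: b2⊕b3⊕b6⊕b7⊕b10⊕b11⊕b14⊕b15 = 0⊕1⊕1⊕0⊕0⊕0⊕0⊕1 = 1
s4: b4⊕b5⊕b6⊕b7⊕b12⊕b13⊕b14⊕b15 = 1⊕0⊕1⊕0⊕0⊕0⊕0⊕1 = 1
s8: b8⊕b9⊕b10⊕b11⊕b12⊕b13⊕b14⊕b15 = 1⊕1⊕0⊕0⊕0⊕0⊕0⊕1 = 1
Syndrome (s8...s1) = 1111 → position 15.
Flip bit 15: corrected codeword = 001101011000000
Data bits at positions 3,5,6,7,9,10,11,12,13,14,15: 10101000000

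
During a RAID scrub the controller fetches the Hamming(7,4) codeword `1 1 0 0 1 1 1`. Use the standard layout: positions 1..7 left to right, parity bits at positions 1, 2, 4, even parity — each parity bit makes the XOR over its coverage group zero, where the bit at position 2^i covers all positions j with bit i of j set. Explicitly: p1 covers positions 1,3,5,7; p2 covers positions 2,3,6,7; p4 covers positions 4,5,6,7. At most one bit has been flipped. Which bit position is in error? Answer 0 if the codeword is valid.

s1: b1⊕b3⊕b5⊕b7 = 1⊕0⊕1⊕1 = 1
s2: b2⊕b3⊕b6⊕b7 = 1⊕0⊕1⊕1 = 1
s4: b4⊕b5⊕b6⊕b7 = 0⊕1⊕1⊕1 = 1
Syndrome (s4...s1) = 111 → position 7.

7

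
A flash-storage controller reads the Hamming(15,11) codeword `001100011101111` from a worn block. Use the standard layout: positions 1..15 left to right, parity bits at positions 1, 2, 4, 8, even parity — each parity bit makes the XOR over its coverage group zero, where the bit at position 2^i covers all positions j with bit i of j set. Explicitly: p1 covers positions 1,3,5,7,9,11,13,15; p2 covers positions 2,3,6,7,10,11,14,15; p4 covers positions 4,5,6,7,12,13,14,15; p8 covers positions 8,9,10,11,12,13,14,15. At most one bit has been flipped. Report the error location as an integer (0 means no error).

s1: b1⊕b3⊕b5⊕b7⊕b9⊕b11⊕b13⊕b15 = 0⊕1⊕0⊕0⊕1⊕0⊕1⊕1 = 0
s2: b2⊕b3⊕b6⊕b7⊕b10⊕b11⊕b14⊕b15 = 0⊕1⊕0⊕0⊕1⊕0⊕1⊕1 = 0
s4: b4⊕b5⊕b6⊕b7⊕b12⊕b13⊕b14⊕b15 = 1⊕0⊕0⊕0⊕1⊕1⊕1⊕1 = 1
s8: b8⊕b9⊕b10⊕b11⊕b12⊕b13⊕b14⊕b15 = 1⊕1⊕1⊕0⊕1⊕1⊕1⊕1 = 1
Syndrome (s8...s1) = 1100 → position 12.

12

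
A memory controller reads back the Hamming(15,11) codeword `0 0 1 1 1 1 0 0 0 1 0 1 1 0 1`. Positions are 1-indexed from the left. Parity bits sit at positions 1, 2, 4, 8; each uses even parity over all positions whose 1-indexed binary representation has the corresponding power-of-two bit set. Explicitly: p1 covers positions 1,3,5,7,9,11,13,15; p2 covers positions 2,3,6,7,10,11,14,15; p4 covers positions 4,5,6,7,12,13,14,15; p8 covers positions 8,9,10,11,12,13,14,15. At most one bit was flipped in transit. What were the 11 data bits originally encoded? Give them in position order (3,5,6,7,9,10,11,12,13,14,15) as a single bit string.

11100101101

s1: b1⊕b3⊕b5⊕b7⊕b9⊕b11⊕b13⊕b15 = 0⊕1⊕1⊕0⊕0⊕0⊕1⊕1 = 0
s2: b2⊕b3⊕b6⊕b7⊕b10⊕b11⊕b14⊕b15 = 0⊕1⊕1⊕0⊕1⊕0⊕0⊕1 = 0
s4: b4⊕b5⊕b6⊕b7⊕b12⊕b13⊕b14⊕b15 = 1⊕1⊕1⊕0⊕1⊕1⊕0⊕1 = 0
s8: b8⊕b9⊕b10⊕b11⊕b12⊕b13⊕b14⊕b15 = 0⊕0⊕1⊕0⊕1⊕1⊕0⊕1 = 0
Syndrome (s8...s1) = 0000 → position 0 (no error).
No correction needed.
Data bits at positions 3,5,6,7,9,10,11,12,13,14,15: 11100101101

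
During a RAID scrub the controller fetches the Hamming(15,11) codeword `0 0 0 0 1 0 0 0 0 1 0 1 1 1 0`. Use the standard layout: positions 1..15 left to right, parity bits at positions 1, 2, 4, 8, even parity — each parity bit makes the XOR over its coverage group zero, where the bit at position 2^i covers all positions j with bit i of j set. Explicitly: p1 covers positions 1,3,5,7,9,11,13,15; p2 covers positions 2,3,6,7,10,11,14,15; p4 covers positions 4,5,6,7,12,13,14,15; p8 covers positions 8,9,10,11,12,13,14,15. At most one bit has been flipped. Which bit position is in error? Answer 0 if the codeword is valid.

s1: b1⊕b3⊕b5⊕b7⊕b9⊕b11⊕b13⊕b15 = 0⊕0⊕1⊕0⊕0⊕0⊕1⊕0 = 0
s2: b2⊕b3⊕b6⊕b7⊕b10⊕b11⊕b14⊕b15 = 0⊕0⊕0⊕0⊕1⊕0⊕1⊕0 = 0
s4: b4⊕b5⊕b6⊕b7⊕b12⊕b13⊕b14⊕b15 = 0⊕1⊕0⊕0⊕1⊕1⊕1⊕0 = 0
s8: b8⊕b9⊕b10⊕b11⊕b12⊕b13⊕b14⊕b15 = 0⊕0⊕1⊕0⊕1⊕1⊕1⊕0 = 0
Syndrome (s8...s1) = 0000 → position 0 (no error).

0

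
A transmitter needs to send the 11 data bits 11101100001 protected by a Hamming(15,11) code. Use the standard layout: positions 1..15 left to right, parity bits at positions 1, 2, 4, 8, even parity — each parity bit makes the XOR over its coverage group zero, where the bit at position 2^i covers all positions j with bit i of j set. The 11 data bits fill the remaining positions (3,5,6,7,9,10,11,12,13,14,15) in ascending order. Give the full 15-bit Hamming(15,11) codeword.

Place data bits at non-power-of-two positions: b3=1, b5=1, b6=1, b7=0, b9=1, b10=1, b11=0, b12=0, b13=0, b14=0, b15=1.
p1 = XOR of data positions {3,5,7,9,11,13,15} = 1⊕1⊕0⊕1⊕0⊕0⊕1 = 0
p2 = XOR of data positions {3,6,7,10,11,14,15} = 1⊕1⊕0⊕1⊕0⊕0⊕1 = 0
p4 = XOR of data positions {5,6,7,12,13,14,15} = 1⊕1⊕0⊕0⊕0⊕0⊕1 = 1
p8 = XOR of data positions {9,10,11,12,13,14,15} = 1⊕1⊕0⊕0⊕0⊕0⊕1 = 1
Codeword b1..b15 = 001111011100001

001111011100001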